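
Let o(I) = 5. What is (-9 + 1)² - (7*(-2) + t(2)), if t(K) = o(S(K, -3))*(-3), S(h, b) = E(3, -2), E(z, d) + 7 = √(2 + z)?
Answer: 93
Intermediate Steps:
E(z, d) = -7 + √(2 + z)
S(h, b) = -7 + √5 (S(h, b) = -7 + √(2 + 3) = -7 + √5)
t(K) = -15 (t(K) = 5*(-3) = -15)
(-9 + 1)² - (7*(-2) + t(2)) = (-9 + 1)² - (7*(-2) - 15) = (-8)² - (-14 - 15) = 64 - 1*(-29) = 64 + 29 = 93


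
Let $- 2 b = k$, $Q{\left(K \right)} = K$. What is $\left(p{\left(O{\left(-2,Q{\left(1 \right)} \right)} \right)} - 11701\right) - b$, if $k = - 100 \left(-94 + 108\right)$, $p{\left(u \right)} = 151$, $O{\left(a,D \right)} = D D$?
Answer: $-12250$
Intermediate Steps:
$O{\left(a,D \right)} = D^{2}$
$k = -1400$ ($k = \left(-100\right) 14 = -1400$)
$b = 700$ ($b = \left(- \frac{1}{2}\right) \left(-1400\right) = 700$)
$\left(p{\left(O{\left(-2,Q{\left(1 \right)} \right)} \right)} - 11701\right) - b = \left(151 - 11701\right) - 700 = -11550 - 700 = -12250$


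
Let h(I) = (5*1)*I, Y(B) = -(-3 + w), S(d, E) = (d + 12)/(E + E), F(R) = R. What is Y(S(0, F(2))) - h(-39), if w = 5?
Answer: 193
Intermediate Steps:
S(d, E) = (12 + d)/(2*E) (S(d, E) = (12 + d)/((2*E)) = (12 + d)*(1/(2*E)) = (12 + d)/(2*E))
Y(B) = -2 (Y(B) = -(-3 + 5) = -1*2 = -2)
h(I) = 5*I
Y(S(0, F(2))) - h(-39) = -2 - 5*(-39) = -2 - 1*(-195) = -2 + 195 = 193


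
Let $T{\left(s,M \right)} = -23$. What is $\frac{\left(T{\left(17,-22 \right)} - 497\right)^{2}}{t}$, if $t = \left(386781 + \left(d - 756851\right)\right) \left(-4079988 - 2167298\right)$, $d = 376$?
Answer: $\frac{5200}{44415079817} \approx 1.1708 \cdot 10^{-7}$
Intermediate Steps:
$t = 2309584150484$ ($t = \left(386781 + \left(376 - 756851\right)\right) \left(-4079988 - 2167298\right) = \left(386781 + \left(376 - 756851\right)\right) \left(-6247286\right) = \left(386781 - 756475\right) \left(-6247286\right) = \left(-369694\right) \left(-6247286\right) = 2309584150484$)
$\frac{\left(T{\left(17,-22 \right)} - 497\right)^{2}}{t} = \frac{\left(-23 - 497\right)^{2}}{2309584150484} = \left(-520\right)^{2} \cdot \frac{1}{2309584150484} = 270400 \cdot \frac{1}{2309584150484} = \frac{5200}{44415079817}$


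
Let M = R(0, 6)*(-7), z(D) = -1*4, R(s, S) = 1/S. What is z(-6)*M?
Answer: 14/3 ≈ 4.6667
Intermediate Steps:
z(D) = -4
M = -7/6 ≈ -1.1667
z(-6)*M = -4*(-7/6) = 14/3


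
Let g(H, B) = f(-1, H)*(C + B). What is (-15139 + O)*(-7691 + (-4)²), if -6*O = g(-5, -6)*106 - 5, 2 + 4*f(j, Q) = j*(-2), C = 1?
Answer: 697112575/6 ≈ 1.1619e+8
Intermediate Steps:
f(j, Q) = -½ - j/2 (f(j, Q) = -½ + (j*(-2))/4 = -½ + (-2*j)/4 = -½ - j/2)
g(H, B) = 0 (g(H, B) = (-½ - ½*(-1))*(1 + B) = (-½ + ½)*(1 + B) = 0*(1 + B) = 0)
O = ⅚ (O = -(0*106 - 5)/6 = -(0 - 5)/6 = -⅙*(-5) = ⅚ ≈ 0.83333)
(-15139 + O)*(-7691 + (-4)²) = (-15139 + ⅚)*(-7691 + (-4)²) = -90829*(-7691 + 16)/6 = -90829/6*(-7675) = 697112575/6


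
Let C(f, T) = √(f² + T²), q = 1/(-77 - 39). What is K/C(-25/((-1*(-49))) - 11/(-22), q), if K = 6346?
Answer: 36070664*√5765/5765 ≈ 4.7507e+5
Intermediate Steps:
q = -1/116 (q = 1/(-116) = -1/116 ≈ -0.0086207)
C(f, T) = √(T² + f²)
K/C(-25/((-1*(-49))) - 11/(-22), q) = 6346/(√((-1/116)² + (-25/((-1*(-49))) - 11/(-22))²)) = 6346/(√(1/13456 + (-25/49 - 11*(-1/22))²)) = 6346/(√(1/13456 + (-25*1/49 + ½)²)) = 6346/(√(1/13456 + (-25/49 + ½)²)) = 6346/(√(1/13456 + (-1/98)²)) = 6346/(√(1/13456 + 1/9604)) = 6346/(√(5765/32307856)) = 6346/((√5765/5684)) = 6346*(5684*√5765/5765) = 36070664*√5765/5765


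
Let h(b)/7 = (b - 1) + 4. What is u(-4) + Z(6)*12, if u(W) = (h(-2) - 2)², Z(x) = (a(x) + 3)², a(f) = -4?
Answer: 37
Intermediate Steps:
h(b) = 21 + 7*b (h(b) = 7*((b - 1) + 4) = 7*((-1 + b) + 4) = 7*(3 + b) = 21 + 7*b)
Z(x) = 1 (Z(x) = (-4 + 3)² = (-1)² = 1)
u(W) = 25 (u(W) = ((21 + 7*(-2)) - 2)² = ((21 - 14) - 2)² = (7 - 2)² = 5² = 25)
u(-4) + Z(6)*12 = 25 + 1*12 = 25 + 12 = 37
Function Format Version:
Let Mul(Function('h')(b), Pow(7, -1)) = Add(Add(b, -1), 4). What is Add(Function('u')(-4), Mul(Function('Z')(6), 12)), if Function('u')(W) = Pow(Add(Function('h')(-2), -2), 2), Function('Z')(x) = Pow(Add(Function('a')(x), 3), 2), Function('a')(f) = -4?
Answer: 37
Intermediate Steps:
Function('h')(b) = Add(21, Mul(7, b)) (Function('h')(b) = Mul(7, Add(Add(b, -1), 4)) = Mul(7, Add(Add(-1, b), 4)) = Mul(7, Add(3, b)) = Add(21, Mul(7, b)))
Function('Z')(x) = 1 (Function('Z')(x) = Pow(Add(-4, 3), 2) = Pow(-1, 2) = 1)
Function('u')(W) = 25 (Function('u')(W) = Pow(Add(Add(21, Mul(7, -2)), -2), 2) = Pow(Add(Add(21, -14), -2), 2) = Pow(Add(7, -2), 2) = Pow(5, 2) = 25)
Add(Function('u')(-4), Mul(Function('Z')(6), 12)) = Add(25, Mul(1, 12)) = Add(25, 12) = 37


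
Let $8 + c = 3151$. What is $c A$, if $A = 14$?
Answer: $44002$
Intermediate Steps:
$c = 3143$ ($c = -8 + 3151 = 3143$)
$c A = 3143 \cdot 14 = 44002$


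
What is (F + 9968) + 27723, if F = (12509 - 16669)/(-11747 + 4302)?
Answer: 56122731/1489 ≈ 37692.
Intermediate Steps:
F = 832/1489 (F = -4160/(-7445) = -4160*(-1/7445) = 832/1489 ≈ 0.55876)
(F + 9968) + 27723 = (832/1489 + 9968) + 27723 = 14843184/1489 + 27723 = 56122731/1489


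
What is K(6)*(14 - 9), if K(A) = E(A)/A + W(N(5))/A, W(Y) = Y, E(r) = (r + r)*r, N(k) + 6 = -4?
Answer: 155/3 ≈ 51.667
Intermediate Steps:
N(k) = -10 (N(k) = -6 - 4 = -10)
E(r) = 2*r² (E(r) = (2*r)*r = 2*r²)
K(A) = -10/A + 2*A (K(A) = (2*A²)/A - 10/A = 2*A - 10/A = -10/A + 2*A)
K(6)*(14 - 9) = (-10/6 + 2*6)*(14 - 9) = (-10*⅙ + 12)*5 = (-5/3 + 12)*5 = (31/3)*5 = 155/3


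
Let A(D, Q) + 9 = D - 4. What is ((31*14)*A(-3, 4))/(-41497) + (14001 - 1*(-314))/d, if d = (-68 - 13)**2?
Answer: 639589139/272261817 ≈ 2.3492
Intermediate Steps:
A(D, Q) = -13 + D (A(D, Q) = -9 + (D - 4) = -9 + (-4 + D) = -13 + D)
d = 6561 (d = (-81)**2 = 6561)
((31*14)*A(-3, 4))/(-41497) + (14001 - 1*(-314))/d = ((31*14)*(-13 - 3))/(-41497) + (14001 - 1*(-314))/6561 = (434*(-16))*(-1/41497) + (14001 + 314)*(1/6561) = -6944*(-1/41497) + 14315*(1/6561) = 6944/41497 + 14315/6561 = 639589139/272261817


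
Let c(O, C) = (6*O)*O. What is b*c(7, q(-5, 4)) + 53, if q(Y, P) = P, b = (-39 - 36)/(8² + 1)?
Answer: -3721/13 ≈ -286.23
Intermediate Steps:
b = -15/13 (b = -75/(64 + 1) = -75/65 = -75*1/65 = -15/13 ≈ -1.1538)
c(O, C) = 6*O²
b*c(7, q(-5, 4)) + 53 = -90*7²/13 + 53 = -90*49/13 + 53 = -15/13*294 + 53 = -4410/13 + 53 = -3721/13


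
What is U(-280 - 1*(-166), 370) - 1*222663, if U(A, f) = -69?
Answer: -222732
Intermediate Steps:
U(-280 - 1*(-166), 370) - 1*222663 = -69 - 1*222663 = -69 - 222663 = -222732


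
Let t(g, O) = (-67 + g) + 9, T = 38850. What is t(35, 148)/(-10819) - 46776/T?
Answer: -84195999/70053025 ≈ -1.2019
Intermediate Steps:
t(g, O) = -58 + g
t(35, 148)/(-10819) - 46776/T = (-58 + 35)/(-10819) - 46776/38850 = -23*(-1/10819) - 46776*1/38850 = 23/10819 - 7796/6475 = -84195999/70053025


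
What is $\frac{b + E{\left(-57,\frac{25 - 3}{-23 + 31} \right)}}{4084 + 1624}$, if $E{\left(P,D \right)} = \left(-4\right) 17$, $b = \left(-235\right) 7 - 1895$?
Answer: $- \frac{902}{1427} \approx -0.6321$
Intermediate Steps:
$b = -3540$ ($b = -1645 - 1895 = -3540$)
$E{\left(P,D \right)} = -68$
$\frac{b + E{\left(-57,\frac{25 - 3}{-23 + 31} \right)}}{4084 + 1624} = \frac{-3540 - 68}{4084 + 1624} = - \frac{3608}{5708} = \left(-3608\right) \frac{1}{5708} = - \frac{902}{1427}$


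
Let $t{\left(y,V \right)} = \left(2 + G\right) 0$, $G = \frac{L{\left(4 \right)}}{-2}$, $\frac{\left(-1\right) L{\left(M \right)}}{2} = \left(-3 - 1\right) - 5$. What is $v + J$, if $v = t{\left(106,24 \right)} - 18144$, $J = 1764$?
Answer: $-16380$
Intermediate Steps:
$L{\left(M \right)} = 18$ ($L{\left(M \right)} = - 2 \left(\left(-3 - 1\right) - 5\right) = - 2 \left(-4 - 5\right) = \left(-2\right) \left(-9\right) = 18$)
$G = -9$ ($G = \frac{18}{-2} = 18 \left(- \frac{1}{2}\right) = -9$)
$t{\left(y,V \right)} = 0$ ($t{\left(y,V \right)} = \left(2 - 9\right) 0 = \left(-7\right) 0 = 0$)
$v = -18144$ ($v = 0 - 18144 = -18144$)
$v + J = -18144 + 1764 = -16380$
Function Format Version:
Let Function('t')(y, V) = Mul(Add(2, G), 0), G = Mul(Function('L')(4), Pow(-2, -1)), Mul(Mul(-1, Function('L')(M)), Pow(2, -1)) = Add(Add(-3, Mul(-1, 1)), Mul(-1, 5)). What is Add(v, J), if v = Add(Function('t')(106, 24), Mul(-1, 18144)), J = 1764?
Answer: -16380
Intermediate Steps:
Function('L')(M) = 18 (Function('L')(M) = Mul(-2, Add(Add(-3, Mul(-1, 1)), Mul(-1, 5))) = Mul(-2, Add(Add(-3, -1), -5)) = Mul(-2, Add(-4, -5)) = Mul(-2, -9) = 18)
G = -9 (G = Mul(18, Pow(-2, -1)) = Mul(18, Rational(-1, 2)) = -9)
Function('t')(y, V) = 0 (Function('t')(y, V) = Mul(Add(2, -9), 0) = Mul(-7, 0) = 0)
v = -18144 (v = Add(0, Mul(-1, 18144)) = Add(0, -18144) = -18144)
Add(v, J) = Add(-18144, 1764) = -16380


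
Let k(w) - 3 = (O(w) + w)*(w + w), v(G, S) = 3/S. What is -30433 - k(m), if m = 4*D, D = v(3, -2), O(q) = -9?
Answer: -30616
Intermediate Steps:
D = -3/2 (D = 3/(-2) = 3*(-½) = -3/2 ≈ -1.5000)
m = -6 (m = 4*(-3/2) = -6)
k(w) = 3 + 2*w*(-9 + w) (k(w) = 3 + (-9 + w)*(w + w) = 3 + (-9 + w)*(2*w) = 3 + 2*w*(-9 + w))
-30433 - k(m) = -30433 - (3 - 18*(-6) + 2*(-6)²) = -30433 - (3 + 108 + 2*36) = -30433 - (3 + 108 + 72) = -30433 - 1*183 = -30433 - 183 = -30616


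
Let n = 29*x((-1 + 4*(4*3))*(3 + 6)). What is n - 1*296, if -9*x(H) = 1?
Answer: -2693/9 ≈ -299.22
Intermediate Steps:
x(H) = -⅑ (x(H) = -⅑*1 = -⅑)
n = -29/9 (n = 29*(-⅑) = -29/9 ≈ -3.2222)
n - 1*296 = -29/9 - 1*296 = -29/9 - 296 = -2693/9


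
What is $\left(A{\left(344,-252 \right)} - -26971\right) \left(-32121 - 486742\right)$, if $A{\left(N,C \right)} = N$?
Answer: $-14172742845$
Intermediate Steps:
$\left(A{\left(344,-252 \right)} - -26971\right) \left(-32121 - 486742\right) = \left(344 - -26971\right) \left(-32121 - 486742\right) = \left(344 + \left(27251 - 280\right)\right) \left(-518863\right) = \left(344 + 26971\right) \left(-518863\right) = 27315 \left(-518863\right) = -14172742845$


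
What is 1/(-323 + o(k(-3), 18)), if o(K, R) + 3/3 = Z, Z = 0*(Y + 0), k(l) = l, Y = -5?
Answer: -1/324 ≈ -0.0030864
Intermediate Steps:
Z = 0 (Z = 0*(-5 + 0) = 0*(-5) = 0)
o(K, R) = -1 (o(K, R) = -1 + 0 = -1)
1/(-323 + o(k(-3), 18)) = 1/(-323 - 1) = 1/(-324) = -1/324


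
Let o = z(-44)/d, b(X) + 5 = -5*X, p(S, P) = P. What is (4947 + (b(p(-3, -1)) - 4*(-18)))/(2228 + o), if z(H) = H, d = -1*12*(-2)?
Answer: 30114/13357 ≈ 2.2545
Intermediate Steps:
d = 24 (d = -12*(-2) = 24)
b(X) = -5 - 5*X
o = -11/6 (o = -44/24 = -44*1/24 = -11/6 ≈ -1.8333)
(4947 + (b(p(-3, -1)) - 4*(-18)))/(2228 + o) = (4947 + ((-5 - 5*(-1)) - 4*(-18)))/(2228 - 11/6) = (4947 + ((-5 + 5) + 72))/(13357/6) = (4947 + (0 + 72))*(6/13357) = (4947 + 72)*(6/13357) = 5019*(6/13357) = 30114/13357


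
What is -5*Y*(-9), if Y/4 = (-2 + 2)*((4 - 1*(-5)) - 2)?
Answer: 0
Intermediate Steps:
Y = 0 (Y = 4*((-2 + 2)*((4 - 1*(-5)) - 2)) = 4*(0*((4 + 5) - 2)) = 4*(0*(9 - 2)) = 4*(0*7) = 4*0 = 0)
-5*Y*(-9) = -5*0*(-9) = 0*(-9) = 0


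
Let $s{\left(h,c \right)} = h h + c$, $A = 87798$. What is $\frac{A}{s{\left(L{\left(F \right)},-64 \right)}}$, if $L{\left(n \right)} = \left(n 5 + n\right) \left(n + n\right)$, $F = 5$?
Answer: $\frac{43899}{44968} \approx 0.97623$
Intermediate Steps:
$L{\left(n \right)} = 12 n^{2}$ ($L{\left(n \right)} = \left(5 n + n\right) 2 n = 6 n 2 n = 12 n^{2}$)
$s{\left(h,c \right)} = c + h^{2}$ ($s{\left(h,c \right)} = h^{2} + c = c + h^{2}$)
$\frac{A}{s{\left(L{\left(F \right)},-64 \right)}} = \frac{87798}{-64 + \left(12 \cdot 5^{2}\right)^{2}} = \frac{87798}{-64 + \left(12 \cdot 25\right)^{2}} = \frac{87798}{-64 + 300^{2}} = \frac{87798}{-64 + 90000} = \frac{87798}{89936} = 87798 \cdot \frac{1}{89936} = \frac{43899}{44968}$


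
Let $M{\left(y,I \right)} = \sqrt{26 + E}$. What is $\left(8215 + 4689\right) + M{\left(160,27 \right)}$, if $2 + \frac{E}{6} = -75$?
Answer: $12904 + 2 i \sqrt{109} \approx 12904.0 + 20.881 i$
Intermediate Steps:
$E = -462$ ($E = -12 + 6 \left(-75\right) = -12 - 450 = -462$)
$M{\left(y,I \right)} = 2 i \sqrt{109}$ ($M{\left(y,I \right)} = \sqrt{26 - 462} = \sqrt{-436} = 2 i \sqrt{109}$)
$\left(8215 + 4689\right) + M{\left(160,27 \right)} = \left(8215 + 4689\right) + 2 i \sqrt{109} = 12904 + 2 i \sqrt{109}$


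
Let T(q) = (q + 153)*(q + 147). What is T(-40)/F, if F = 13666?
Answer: 12091/13666 ≈ 0.88475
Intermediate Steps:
T(q) = (147 + q)*(153 + q) (T(q) = (153 + q)*(147 + q) = (147 + q)*(153 + q))
T(-40)/F = (22491 + (-40)**2 + 300*(-40))/13666 = (22491 + 1600 - 12000)*(1/13666) = 12091*(1/13666) = 12091/13666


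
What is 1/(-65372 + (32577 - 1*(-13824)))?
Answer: -1/18971 ≈ -5.2712e-5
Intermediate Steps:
1/(-65372 + (32577 - 1*(-13824))) = 1/(-65372 + (32577 + 13824)) = 1/(-65372 + 46401) = 1/(-18971) = -1/18971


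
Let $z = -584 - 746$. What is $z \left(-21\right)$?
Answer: $27930$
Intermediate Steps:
$z = -1330$ ($z = -584 - 746 = -1330$)
$z \left(-21\right) = \left(-1330\right) \left(-21\right) = 27930$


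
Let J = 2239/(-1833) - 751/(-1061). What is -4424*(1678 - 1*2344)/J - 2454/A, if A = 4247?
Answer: -6084004263783402/1060684003 ≈ -5.7359e+6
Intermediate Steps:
J = -998996/1944813 (J = 2239*(-1/1833) - 751*(-1/1061) = -2239/1833 + 751/1061 = -998996/1944813 ≈ -0.51367)
-4424*(1678 - 1*2344)/J - 2454/A = -4424/((-998996/(1944813*(1678 - 1*2344)))) - 2454/4247 = -4424/((-998996/(1944813*(1678 - 2344)))) - 2454*1/4247 = -4424/((-998996/1944813/(-666))) - 2454/4247 = -4424/((-998996/1944813*(-1/666))) - 2454/4247 = -4424/499498/647622729 - 2454/4247 = -4424*647622729/499498 - 2454/4247 = -1432541476548/249749 - 2454/4247 = -6084004263783402/1060684003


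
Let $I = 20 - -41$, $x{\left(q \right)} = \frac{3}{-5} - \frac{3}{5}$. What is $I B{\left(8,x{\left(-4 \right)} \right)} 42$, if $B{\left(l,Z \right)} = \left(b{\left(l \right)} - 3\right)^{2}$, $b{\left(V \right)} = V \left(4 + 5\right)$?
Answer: $12197682$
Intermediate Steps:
$x{\left(q \right)} = - \frac{6}{5}$ ($x{\left(q \right)} = 3 \left(- \frac{1}{5}\right) - \frac{3}{5} = - \frac{3}{5} - \frac{3}{5} = - \frac{6}{5}$)
$b{\left(V \right)} = 9 V$ ($b{\left(V \right)} = V 9 = 9 V$)
$B{\left(l,Z \right)} = \left(-3 + 9 l\right)^{2}$ ($B{\left(l,Z \right)} = \left(9 l - 3\right)^{2} = \left(-3 + 9 l\right)^{2}$)
$I = 61$ ($I = 20 + 41 = 61$)
$I B{\left(8,x{\left(-4 \right)} \right)} 42 = 61 \cdot 9 \left(-1 + 3 \cdot 8\right)^{2} \cdot 42 = 61 \cdot 9 \left(-1 + 24\right)^{2} \cdot 42 = 61 \cdot 9 \cdot 23^{2} \cdot 42 = 61 \cdot 9 \cdot 529 \cdot 42 = 61 \cdot 4761 \cdot 42 = 290421 \cdot 42 = 12197682$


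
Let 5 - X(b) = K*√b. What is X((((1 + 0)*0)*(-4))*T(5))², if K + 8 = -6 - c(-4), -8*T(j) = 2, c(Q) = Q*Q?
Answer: 25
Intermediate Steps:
c(Q) = Q²
T(j) = -¼ (T(j) = -⅛*2 = -¼)
K = -30 (K = -8 + (-6 - 1*(-4)²) = -8 + (-6 - 1*16) = -8 + (-6 - 16) = -8 - 22 = -30)
X(b) = 5 + 30*√b (X(b) = 5 - (-30)*√b = 5 + 30*√b)
X((((1 + 0)*0)*(-4))*T(5))² = (5 + 30*√((((1 + 0)*0)*(-4))*(-¼)))² = (5 + 30*√(((1*0)*(-4))*(-¼)))² = (5 + 30*√((0*(-4))*(-¼)))² = (5 + 30*√(0*(-¼)))² = (5 + 30*√0)² = (5 + 30*0)² = (5 + 0)² = 5² = 25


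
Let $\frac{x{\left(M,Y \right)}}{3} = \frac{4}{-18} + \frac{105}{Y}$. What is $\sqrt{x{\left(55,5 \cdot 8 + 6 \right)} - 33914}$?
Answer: $\frac{i \sqrt{645740502}}{138} \approx 184.14 i$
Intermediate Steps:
$x{\left(M,Y \right)} = - \frac{2}{3} + \frac{315}{Y}$ ($x{\left(M,Y \right)} = 3 \left(\frac{4}{-18} + \frac{105}{Y}\right) = 3 \left(4 \left(- \frac{1}{18}\right) + \frac{105}{Y}\right) = 3 \left(- \frac{2}{9} + \frac{105}{Y}\right) = - \frac{2}{3} + \frac{315}{Y}$)
$\sqrt{x{\left(55,5 \cdot 8 + 6 \right)} - 33914} = \sqrt{\left(- \frac{2}{3} + \frac{315}{5 \cdot 8 + 6}\right) - 33914} = \sqrt{\left(- \frac{2}{3} + \frac{315}{40 + 6}\right) - 33914} = \sqrt{\left(- \frac{2}{3} + \frac{315}{46}\right) - 33914} = \sqrt{\frac{853}{138} - 33914} = \sqrt{- \frac{4679279}{138}} = \frac{i \sqrt{645740502}}{138}$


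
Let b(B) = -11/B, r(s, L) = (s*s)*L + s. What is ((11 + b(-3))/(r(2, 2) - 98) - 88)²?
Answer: 279841/36 ≈ 7773.4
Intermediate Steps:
r(s, L) = s + L*s² (r(s, L) = s²*L + s = L*s² + s = s + L*s²)
((11 + b(-3))/(r(2, 2) - 98) - 88)² = ((11 - 11/(-3))/(2*(1 + 2*2) - 98) - 88)² = ((11 - 11*(-⅓))/(2*(1 + 4) - 98) - 88)² = ((11 + 11/3)/(2*5 - 98) - 88)² = (44/(3*(10 - 98)) - 88)² = ((44/3)/(-88) - 88)² = ((44/3)*(-1/88) - 88)² = (-⅙ - 88)² = (-529/6)² = 279841/36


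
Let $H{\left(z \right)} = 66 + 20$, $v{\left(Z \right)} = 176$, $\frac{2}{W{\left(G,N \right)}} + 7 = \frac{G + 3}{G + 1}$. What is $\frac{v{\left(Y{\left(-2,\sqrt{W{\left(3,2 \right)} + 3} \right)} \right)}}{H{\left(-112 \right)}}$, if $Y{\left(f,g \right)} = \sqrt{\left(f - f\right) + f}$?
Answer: $\frac{88}{43} \approx 2.0465$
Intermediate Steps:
$W{\left(G,N \right)} = \frac{2}{-7 + \frac{3 + G}{1 + G}}$ ($W{\left(G,N \right)} = \frac{2}{-7 + \frac{G + 3}{G + 1}} = \frac{2}{-7 + \frac{3 + G}{1 + G}}$)
$Y{\left(f,g \right)} = \sqrt{f}$ ($Y{\left(f,g \right)} = \sqrt{0 + f} = \sqrt{f}$)
$H{\left(z \right)} = 86$
$\frac{v{\left(Y{\left(-2,\sqrt{W{\left(3,2 \right)} + 3} \right)} \right)}}{H{\left(-112 \right)}} = \frac{176}{86} = 176 \cdot \frac{1}{86} = \frac{88}{43}$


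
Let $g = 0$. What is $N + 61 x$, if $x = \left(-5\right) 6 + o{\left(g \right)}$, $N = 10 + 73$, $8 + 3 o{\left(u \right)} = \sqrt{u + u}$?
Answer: $- \frac{5729}{3} \approx -1909.7$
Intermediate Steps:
$o{\left(u \right)} = - \frac{8}{3} + \frac{\sqrt{2} \sqrt{u}}{3}$ ($o{\left(u \right)} = - \frac{8}{3} + \frac{\sqrt{u + u}}{3} = - \frac{8}{3} + \frac{\sqrt{2 u}}{3} = - \frac{8}{3} + \frac{\sqrt{2} \sqrt{u}}{3}$)
$N = 83$
$x = - \frac{98}{3}$ ($x = \left(-5\right) 6 - \left(\frac{8}{3} - \frac{\sqrt{2} \sqrt{0}}{3}\right) = -30 - \left(\frac{8}{3} - \frac{1}{3} \sqrt{2} \cdot 0\right) = -30 + \left(- \frac{8}{3} + 0\right) = -30 - \frac{8}{3} = - \frac{98}{3} \approx -32.667$)
$N + 61 x = 83 + 61 \left(- \frac{98}{3}\right) = 83 - \frac{5978}{3} = - \frac{5729}{3}$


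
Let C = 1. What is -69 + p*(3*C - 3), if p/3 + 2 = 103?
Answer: -69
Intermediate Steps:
p = 303 (p = -6 + 3*103 = -6 + 309 = 303)
-69 + p*(3*C - 3) = -69 + 303*(3*1 - 3) = -69 + 303*(3 - 3) = -69 + 303*0 = -69 + 0 = -69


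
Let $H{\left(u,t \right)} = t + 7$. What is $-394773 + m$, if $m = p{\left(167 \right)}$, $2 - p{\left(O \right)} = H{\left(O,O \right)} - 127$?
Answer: $-394818$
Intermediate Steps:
$H{\left(u,t \right)} = 7 + t$
$p{\left(O \right)} = 122 - O$ ($p{\left(O \right)} = 2 - \left(\left(7 + O\right) - 127\right) = 2 - \left(-120 + O\right) = 122 - O$)
$m = -45$ ($m = 122 - 167 = -45$)
$-394773 + m = -394773 - 45 = -394818$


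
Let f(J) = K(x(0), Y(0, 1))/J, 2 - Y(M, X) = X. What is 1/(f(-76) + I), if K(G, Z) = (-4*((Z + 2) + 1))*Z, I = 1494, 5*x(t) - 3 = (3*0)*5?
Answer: 19/28390 ≈ 0.00066925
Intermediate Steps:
Y(M, X) = 2 - X
x(t) = 3/5 (x(t) = 3/5 + ((3*0)*5)/5 = 3/5 + (0*5)/5 = 3/5 + (1/5)*0 = 3/5 + 0 = 3/5)
K(G, Z) = Z*(-12 - 4*Z) (K(G, Z) = (-4*((2 + Z) + 1))*Z = (-4*(3 + Z))*Z = (-12 - 4*Z)*Z = Z*(-12 - 4*Z))
f(J) = -16/J (f(J) = (-4*(2 - 1*1)*(3 + (2 - 1*1)))/J = (-4*(2 - 1)*(3 + (2 - 1)))/J = (-4*1*(3 + 1))/J = (-4*1*4)/J = -16/J)
1/(f(-76) + I) = 1/(-16/(-76) + 1494) = 1/(-16*(-1/76) + 1494) = 1/(4/19 + 1494) = 1/(28390/19) = 19/28390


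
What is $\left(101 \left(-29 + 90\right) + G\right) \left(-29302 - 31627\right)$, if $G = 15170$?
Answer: $-1299676499$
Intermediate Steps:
$\left(101 \left(-29 + 90\right) + G\right) \left(-29302 - 31627\right) = \left(101 \left(-29 + 90\right) + 15170\right) \left(-29302 - 31627\right) = \left(101 \cdot 61 + 15170\right) \left(-60929\right) = \left(6161 + 15170\right) \left(-60929\right) = 21331 \left(-60929\right) = -1299676499$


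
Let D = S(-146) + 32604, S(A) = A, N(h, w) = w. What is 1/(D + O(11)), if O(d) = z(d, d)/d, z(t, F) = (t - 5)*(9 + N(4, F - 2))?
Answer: 11/357146 ≈ 3.0800e-5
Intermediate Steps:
z(t, F) = (-5 + t)*(7 + F) (z(t, F) = (t - 5)*(9 + (F - 2)) = (-5 + t)*(9 + (-2 + F)) = (-5 + t)*(7 + F))
O(d) = (-35 + d**2 + 2*d)/d (O(d) = (-35 - 5*d + 7*d + d*d)/d = (-35 - 5*d + 7*d + d**2)/d = (-35 + d**2 + 2*d)/d)
D = 32458 (D = -146 + 32604 = 32458)
1/(D + O(11)) = 1/(32458 + (2 + 11 - 35/11)) = 1/(32458 + 108/11) = 1/(357146/11) = 11/357146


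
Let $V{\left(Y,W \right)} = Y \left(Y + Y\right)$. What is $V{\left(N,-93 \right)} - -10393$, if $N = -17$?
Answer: $10971$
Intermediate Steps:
$V{\left(Y,W \right)} = 2 Y^{2}$ ($V{\left(Y,W \right)} = Y 2 Y = 2 Y^{2}$)
$V{\left(N,-93 \right)} - -10393 = 2 \left(-17\right)^{2} - -10393 = 2 \cdot 289 + 10393 = 578 + 10393 = 10971$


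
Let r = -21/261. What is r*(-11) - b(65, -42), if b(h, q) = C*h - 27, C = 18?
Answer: -99364/87 ≈ -1142.1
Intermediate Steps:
r = -7/87 (r = -21*1/261 = -7/87 ≈ -0.080460)
b(h, q) = -27 + 18*h (b(h, q) = 18*h - 27 = -27 + 18*h)
r*(-11) - b(65, -42) = -7/87*(-11) - (-27 + 18*65) = 77/87 - (-27 + 1170) = 77/87 - 1*1143 = 77/87 - 1143 = -99364/87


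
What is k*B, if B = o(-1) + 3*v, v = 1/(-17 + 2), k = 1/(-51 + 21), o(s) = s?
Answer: 1/25 ≈ 0.040000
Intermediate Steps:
k = -1/30 (k = 1/(-30) = -1/30 ≈ -0.033333)
v = -1/15 (v = 1/(-15) = -1/15 ≈ -0.066667)
B = -6/5 (B = -1 + 3*(-1/15) = -1 - ⅕ = -6/5 ≈ -1.2000)
k*B = -1/30*(-6/5) = 1/25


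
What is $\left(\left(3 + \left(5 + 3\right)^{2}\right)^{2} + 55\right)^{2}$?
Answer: $20647936$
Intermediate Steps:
$\left(\left(3 + \left(5 + 3\right)^{2}\right)^{2} + 55\right)^{2} = \left(\left(3 + 8^{2}\right)^{2} + 55\right)^{2} = \left(\left(3 + 64\right)^{2} + 55\right)^{2} = \left(67^{2} + 55\right)^{2} = \left(4489 + 55\right)^{2} = 4544^{2} = 20647936$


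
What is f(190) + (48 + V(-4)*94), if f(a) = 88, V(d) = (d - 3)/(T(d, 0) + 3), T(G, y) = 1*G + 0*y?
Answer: 794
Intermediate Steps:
T(G, y) = G (T(G, y) = G + 0 = G)
V(d) = (-3 + d)/(3 + d) (V(d) = (d - 3)/(d + 3) = (-3 + d)/(3 + d))
f(190) + (48 + V(-4)*94) = 88 + (48 + ((-3 - 4)/(3 - 4))*94) = 88 + (48 + (-7/(-1))*94) = 88 + (48 - 1*(-7)*94) = 88 + (48 + 7*94) = 88 + (48 + 658) = 88 + 706 = 794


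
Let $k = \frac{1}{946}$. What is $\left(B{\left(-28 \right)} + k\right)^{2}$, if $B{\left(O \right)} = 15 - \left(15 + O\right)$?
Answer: $\frac{701667121}{894916} \approx 784.06$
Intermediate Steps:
$k = \frac{1}{946} \approx 0.0010571$
$B{\left(O \right)} = - O$
$\left(B{\left(-28 \right)} + k\right)^{2} = \left(\left(-1\right) \left(-28\right) + \frac{1}{946}\right)^{2} = \left(28 + \frac{1}{946}\right)^{2} = \left(\frac{26489}{946}\right)^{2} = \frac{701667121}{894916}$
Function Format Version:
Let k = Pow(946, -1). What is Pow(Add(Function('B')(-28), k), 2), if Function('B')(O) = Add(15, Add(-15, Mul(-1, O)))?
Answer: Rational(701667121, 894916) ≈ 784.06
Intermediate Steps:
k = Rational(1, 946) ≈ 0.0010571
Function('B')(O) = Mul(-1, O)
Pow(Add(Function('B')(-28), k), 2) = Pow(Add(Mul(-1, -28), Rational(1, 946)), 2) = Pow(Add(28, Rational(1, 946)), 2) = Pow(Rational(26489, 946), 2) = Rational(701667121, 894916)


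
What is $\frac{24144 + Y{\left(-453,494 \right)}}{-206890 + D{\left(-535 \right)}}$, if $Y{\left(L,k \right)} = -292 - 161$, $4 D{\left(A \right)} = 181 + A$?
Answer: $- \frac{47382}{413957} \approx -0.11446$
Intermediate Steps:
$D{\left(A \right)} = \frac{181}{4} + \frac{A}{4}$ ($D{\left(A \right)} = \frac{181 + A}{4} = \frac{181}{4} + \frac{A}{4}$)
$Y{\left(L,k \right)} = -453$ ($Y{\left(L,k \right)} = -292 - 161 = -453$)
$\frac{24144 + Y{\left(-453,494 \right)}}{-206890 + D{\left(-535 \right)}} = \frac{24144 - 453}{-206890 + \left(\frac{181}{4} + \frac{1}{4} \left(-535\right)\right)} = \frac{23691}{-206890 + \left(\frac{181}{4} - \frac{535}{4}\right)} = \frac{23691}{-206890 - \frac{177}{2}} = \frac{23691}{- \frac{413957}{2}} = 23691 \left(- \frac{2}{413957}\right) = - \frac{47382}{413957}$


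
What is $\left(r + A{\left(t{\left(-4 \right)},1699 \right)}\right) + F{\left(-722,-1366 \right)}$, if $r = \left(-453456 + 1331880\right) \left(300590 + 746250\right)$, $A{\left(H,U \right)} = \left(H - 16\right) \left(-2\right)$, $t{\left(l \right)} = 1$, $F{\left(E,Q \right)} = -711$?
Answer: $919569379479$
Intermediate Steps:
$A{\left(H,U \right)} = 32 - 2 H$ ($A{\left(H,U \right)} = \left(-16 + H\right) \left(-2\right) = 32 - 2 H$)
$r = 919569380160$ ($r = 878424 \cdot 1046840 = 919569380160$)
$\left(r + A{\left(t{\left(-4 \right)},1699 \right)}\right) + F{\left(-722,-1366 \right)} = \left(919569380160 + \left(32 - 2\right)\right) - 711 = \left(919569380160 + 30\right) - 711 = 919569380190 - 711 = 919569379479$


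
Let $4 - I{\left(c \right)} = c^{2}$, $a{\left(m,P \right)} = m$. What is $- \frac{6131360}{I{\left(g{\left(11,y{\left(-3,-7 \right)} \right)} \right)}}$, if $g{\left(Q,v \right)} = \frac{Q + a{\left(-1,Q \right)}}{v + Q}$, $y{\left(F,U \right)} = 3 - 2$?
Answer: $- \frac{220728960}{119} \approx -1.8549 \cdot 10^{6}$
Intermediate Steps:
$y{\left(F,U \right)} = 1$
$g{\left(Q,v \right)} = \frac{-1 + Q}{Q + v}$ ($g{\left(Q,v \right)} = \frac{Q - 1}{v + Q} = \frac{-1 + Q}{Q + v}$)
$I{\left(c \right)} = 4 - c^{2}$
$- \frac{6131360}{I{\left(g{\left(11,y{\left(-3,-7 \right)} \right)} \right)}} = - \frac{6131360}{4 - \left(\frac{-1 + 11}{11 + 1}\right)^{2}} = - \frac{6131360}{4 - \left(\frac{1}{12} \cdot 10\right)^{2}} = - \frac{6131360}{4 - \left(\frac{5}{6}\right)^{2}} = - \frac{6131360}{4 - \frac{25}{36}} = - \frac{6131360}{\frac{119}{36}} = \left(-6131360\right) \frac{36}{119} = - \frac{220728960}{119}$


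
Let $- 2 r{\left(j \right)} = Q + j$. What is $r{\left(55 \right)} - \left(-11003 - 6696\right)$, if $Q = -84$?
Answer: $\frac{35427}{2} \approx 17714.0$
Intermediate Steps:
$r{\left(j \right)} = 42 - \frac{j}{2}$ ($r{\left(j \right)} = - \frac{-84 + j}{2} = 42 - \frac{j}{2}$)
$r{\left(55 \right)} - \left(-11003 - 6696\right) = \left(42 - \frac{55}{2}\right) - \left(-11003 - 6696\right) = \left(42 - \frac{55}{2}\right) - -17699 = \frac{29}{2} + 17699 = \frac{35427}{2}$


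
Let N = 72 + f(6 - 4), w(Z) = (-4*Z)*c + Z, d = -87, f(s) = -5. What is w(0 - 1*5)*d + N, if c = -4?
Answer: 7462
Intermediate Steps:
w(Z) = 17*Z (w(Z) = -4*Z*(-4) + Z = 16*Z + Z = 17*Z)
N = 67 (N = 72 - 5 = 67)
w(0 - 1*5)*d + N = (17*(0 - 1*5))*(-87) + 67 = (17*(0 - 5))*(-87) + 67 = (17*(-5))*(-87) + 67 = -85*(-87) + 67 = 7395 + 67 = 7462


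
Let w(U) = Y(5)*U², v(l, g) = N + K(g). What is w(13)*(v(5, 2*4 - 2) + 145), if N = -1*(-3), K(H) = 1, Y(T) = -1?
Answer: -25181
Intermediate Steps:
N = 3
v(l, g) = 4 (v(l, g) = 3 + 1 = 4)
w(U) = -U²
w(13)*(v(5, 2*4 - 2) + 145) = (-1*13²)*(4 + 145) = -1*169*149 = -169*149 = -25181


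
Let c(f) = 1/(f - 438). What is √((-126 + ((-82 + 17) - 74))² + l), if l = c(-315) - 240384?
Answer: 8*I*√1507526331/753 ≈ 412.5*I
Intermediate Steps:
c(f) = 1/(-438 + f)
l = -181009153/753 (l = 1/(-438 - 315) - 240384 = 1/(-753) - 240384 = -1/753 - 240384 = -181009153/753 ≈ -2.4038e+5)
√((-126 + ((-82 + 17) - 74))² + l) = √((-126 + ((-82 + 17) - 74))² - 181009153/753) = √((-126 + (-65 - 74))² - 181009153/753) = √((-126 - 139)² - 181009153/753) = √((-265)² - 181009153/753) = √(70225 - 181009153/753) = √(-128129728/753) = 8*I*√1507526331/753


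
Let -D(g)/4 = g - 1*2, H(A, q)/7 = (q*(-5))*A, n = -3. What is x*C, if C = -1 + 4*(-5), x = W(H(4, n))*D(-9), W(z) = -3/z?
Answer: 33/5 ≈ 6.6000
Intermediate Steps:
H(A, q) = -35*A*q (H(A, q) = 7*((q*(-5))*A) = 7*((-5*q)*A) = 7*(-5*A*q) = -35*A*q)
D(g) = 8 - 4*g (D(g) = -4*(g - 1*2) = -4*(g - 2) = -4*(-2 + g) = 8 - 4*g)
x = -11/35 (x = (-3/((-35*4*(-3))))*(8 - 4*(-9)) = (-3/420)*(8 + 36) = -3*1/420*44 = -1/140*44 = -11/35 ≈ -0.31429)
C = -21 (C = -1 - 20 = -21)
x*C = -11/35*(-21) = 33/5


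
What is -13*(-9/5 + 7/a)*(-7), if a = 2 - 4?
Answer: -4823/10 ≈ -482.30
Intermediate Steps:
a = -2
-13*(-9/5 + 7/a)*(-7) = -13*(-9/5 + 7/(-2))*(-7) = -13*(-9*1/5 + 7*(-1/2))*(-7) = -13*(-9/5 - 7/2)*(-7) = -13*(-53/10)*(-7) = (689/10)*(-7) = -4823/10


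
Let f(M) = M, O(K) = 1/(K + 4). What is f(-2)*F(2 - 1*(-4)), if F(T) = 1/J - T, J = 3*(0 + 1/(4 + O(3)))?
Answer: 194/21 ≈ 9.2381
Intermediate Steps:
O(K) = 1/(4 + K)
J = 21/29 (J = 3*(0 + 1/(4 + 1/(4 + 3))) = 3*(0 + 1/(4 + 1/7)) = 3*(0 + 1/(4 + ⅐)) = 3*(0 + 1/(29/7)) = 3*(0 + 7/29) = 3*(7/29) = 21/29 ≈ 0.72414)
F(T) = 29/21 - T (F(T) = 1/(21/29) - T = 29/21 - T)
f(-2)*F(2 - 1*(-4)) = -2*(29/21 - (2 - 1*(-4))) = -2*(29/21 - (2 + 4)) = -2*(29/21 - 1*6) = -2*(29/21 - 6) = -2*(-97/21) = 194/21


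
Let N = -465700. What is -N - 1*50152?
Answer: 415548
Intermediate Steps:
-N - 1*50152 = -1*(-465700) - 1*50152 = 465700 - 50152 = 415548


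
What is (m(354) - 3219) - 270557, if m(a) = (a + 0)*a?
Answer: -148460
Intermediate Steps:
m(a) = a² (m(a) = a*a = a²)
(m(354) - 3219) - 270557 = (354² - 3219) - 270557 = (125316 - 3219) - 270557 = 122097 - 270557 = -148460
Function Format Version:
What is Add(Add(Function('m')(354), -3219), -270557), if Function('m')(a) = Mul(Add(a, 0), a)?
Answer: -148460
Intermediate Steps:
Function('m')(a) = Pow(a, 2) (Function('m')(a) = Mul(a, a) = Pow(a, 2))
Add(Add(Function('m')(354), -3219), -270557) = Add(Add(Pow(354, 2), -3219), -270557) = Add(Add(125316, -3219), -270557) = Add(122097, -270557) = -148460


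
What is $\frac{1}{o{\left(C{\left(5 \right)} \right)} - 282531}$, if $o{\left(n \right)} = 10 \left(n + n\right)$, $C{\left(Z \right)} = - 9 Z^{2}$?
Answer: $- \frac{1}{287031} \approx -3.4839 \cdot 10^{-6}$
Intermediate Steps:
$o{\left(n \right)} = 20 n$ ($o{\left(n \right)} = 10 \cdot 2 n = 20 n$)
$\frac{1}{o{\left(C{\left(5 \right)} \right)} - 282531} = \frac{1}{20 \left(- 9 \cdot 5^{2}\right) - 282531} = \frac{1}{20 \left(\left(-9\right) 25\right) - 282531} = \frac{1}{20 \left(-225\right) - 282531} = \frac{1}{-4500 - 282531} = \frac{1}{-287031} = - \frac{1}{287031}$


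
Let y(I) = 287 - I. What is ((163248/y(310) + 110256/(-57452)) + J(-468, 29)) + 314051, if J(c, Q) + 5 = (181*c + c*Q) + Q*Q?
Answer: 69210540847/330349 ≈ 2.0951e+5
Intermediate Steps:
J(c, Q) = -5 + Q² + 181*c + Q*c (J(c, Q) = -5 + ((181*c + c*Q) + Q*Q) = -5 + ((181*c + Q*c) + Q²) = -5 + (Q² + 181*c + Q*c) = -5 + Q² + 181*c + Q*c)
((163248/y(310) + 110256/(-57452)) + J(-468, 29)) + 314051 = ((163248/(287 - 1*310) + 110256/(-57452)) + (-5 + 29² + 181*(-468) + 29*(-468))) + 314051 = ((163248/(287 - 310) + 110256*(-1/57452)) + (-5 + 841 - 84708 - 13572)) + 314051 = ((163248/(-23) - 27564/14363) - 97444) + 314051 = ((163248*(-1/23) - 27564/14363) - 97444) + 314051 = ((-163248/23 - 27564/14363) - 97444) + 314051 = (-2345364996/330349 - 97444) + 314051 = -34535892952/330349 + 314051 = 69210540847/330349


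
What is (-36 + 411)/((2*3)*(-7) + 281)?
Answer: 375/239 ≈ 1.5690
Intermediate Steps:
(-36 + 411)/((2*3)*(-7) + 281) = 375/(6*(-7) + 281) = 375/(-42 + 281) = 375/239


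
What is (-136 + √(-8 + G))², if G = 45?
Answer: (136 - √37)² ≈ 16879.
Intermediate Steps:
(-136 + √(-8 + G))² = (-136 + √(-8 + 45))² = (-136 + √37)²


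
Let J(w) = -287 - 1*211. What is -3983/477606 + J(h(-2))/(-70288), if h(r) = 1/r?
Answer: -10527329/8392492632 ≈ -0.0012544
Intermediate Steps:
J(w) = -498 (J(w) = -287 - 211 = -498)
-3983/477606 + J(h(-2))/(-70288) = -3983/477606 - 498/(-70288) = -3983*1/477606 - 498*(-1/70288) = -3983/477606 + 249/35144 = -10527329/8392492632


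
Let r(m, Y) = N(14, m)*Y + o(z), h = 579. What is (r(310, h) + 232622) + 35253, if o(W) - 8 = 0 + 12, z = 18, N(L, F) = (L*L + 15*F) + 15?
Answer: 3082414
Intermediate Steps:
N(L, F) = 15 + L² + 15*F (N(L, F) = (L² + 15*F) + 15 = 15 + L² + 15*F)
o(W) = 20 (o(W) = 8 + (0 + 12) = 8 + 12 = 20)
r(m, Y) = 20 + Y*(211 + 15*m) (r(m, Y) = (15 + 14² + 15*m)*Y + 20 = (15 + 196 + 15*m)*Y + 20 = (211 + 15*m)*Y + 20 = Y*(211 + 15*m) + 20 = 20 + Y*(211 + 15*m))
(r(310, h) + 232622) + 35253 = ((20 + 579*(211 + 15*310)) + 232622) + 35253 = ((20 + 579*(211 + 4650)) + 232622) + 35253 = ((20 + 579*4861) + 232622) + 35253 = ((20 + 2814519) + 232622) + 35253 = (2814539 + 232622) + 35253 = 3047161 + 35253 = 3082414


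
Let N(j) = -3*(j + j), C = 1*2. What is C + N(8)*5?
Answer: -238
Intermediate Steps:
C = 2
N(j) = -6*j
C + N(8)*5 = 2 - 6*8*5 = 2 - 48*5 = 2 - 240 = -238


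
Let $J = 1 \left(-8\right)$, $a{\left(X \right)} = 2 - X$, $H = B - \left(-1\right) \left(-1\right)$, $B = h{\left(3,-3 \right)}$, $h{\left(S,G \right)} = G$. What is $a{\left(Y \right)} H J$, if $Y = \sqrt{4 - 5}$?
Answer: $64 - 32 i \approx 64.0 - 32.0 i$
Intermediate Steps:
$Y = i$ ($Y = \sqrt{-1} = i \approx 1.0 i$)
$B = -3$
$H = -4$ ($H = -3 - \left(-1\right) \left(-1\right) = -3 - 1 = -4$)
$J = -8$
$a{\left(Y \right)} H J = \left(2 - i\right) \left(-4\right) \left(-8\right) = \left(-8 + 4 i\right) \left(-8\right) = 64 - 32 i$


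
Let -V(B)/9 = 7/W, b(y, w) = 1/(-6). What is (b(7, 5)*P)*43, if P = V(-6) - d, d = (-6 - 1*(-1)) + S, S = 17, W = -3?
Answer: -129/2 ≈ -64.500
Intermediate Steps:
b(y, w) = -⅙
V(B) = 21 (V(B) = -63/(-3) = -63*(-1)/3 = -9*(-7/3) = 21)
d = 12 (d = (-6 - 1*(-1)) + 17 = (-6 + 1) + 17 = -5 + 17 = 12)
P = 9 (P = 21 - 1*12 = 21 - 12 = 9)
(b(7, 5)*P)*43 = -⅙*9*43 = -3/2*43 = -129/2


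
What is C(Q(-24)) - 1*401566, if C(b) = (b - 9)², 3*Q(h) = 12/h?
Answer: -14453351/36 ≈ -4.0148e+5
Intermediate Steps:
Q(h) = 4/h (Q(h) = (12/h)/3 = 4/h)
C(b) = (-9 + b)²
C(Q(-24)) - 1*401566 = (-9 + 4/(-24))² - 1*401566 = (-9 + 4*(-1/24))² - 401566 = (-9 - ⅙)² - 401566 = (-55/6)² - 401566 = 3025/36 - 401566 = -14453351/36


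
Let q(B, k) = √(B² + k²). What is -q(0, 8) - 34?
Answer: -42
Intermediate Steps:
-q(0, 8) - 34 = -√(0² + 8²) - 34 = -√(0 + 64) - 34 = -√64 - 34 = -1*8 - 34 = -8 - 34 = -42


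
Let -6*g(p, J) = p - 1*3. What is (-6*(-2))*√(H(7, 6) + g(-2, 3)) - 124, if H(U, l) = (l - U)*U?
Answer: -124 + 2*I*√222 ≈ -124.0 + 29.799*I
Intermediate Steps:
g(p, J) = ½ - p/6 (g(p, J) = -(p - 1*3)/6 = -(p - 3)/6 = -(-3 + p)/6 = ½ - p/6)
H(U, l) = U*(l - U)
(-6*(-2))*√(H(7, 6) + g(-2, 3)) - 124 = (-6*(-2))*√(7*(6 - 1*7) + (½ - ⅙*(-2))) - 124 = 12*√(7*(6 - 7) + (½ + ⅓)) - 124 = 12*√(7*(-1) + ⅚) - 124 = 12*√(-7 + ⅚) - 124 = 12*√(-37/6) - 124 = 12*(I*√222/6) - 124 = 2*I*√222 - 124 = -124 + 2*I*√222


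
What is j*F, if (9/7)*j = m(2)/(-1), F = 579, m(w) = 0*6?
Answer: 0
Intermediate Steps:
m(w) = 0
j = 0 (j = 7*(0/(-1))/9 = 7*(0*(-1))/9 = (7/9)*0 = 0)
j*F = 0*579 = 0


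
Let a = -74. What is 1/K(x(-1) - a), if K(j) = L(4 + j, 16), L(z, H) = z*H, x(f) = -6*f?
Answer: 1/1344 ≈ 0.00074405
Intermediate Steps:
L(z, H) = H*z
K(j) = 64 + 16*j (K(j) = 16*(4 + j) = 64 + 16*j)
1/K(x(-1) - a) = 1/(64 + 16*(-6*(-1) - 1*(-74))) = 1/(64 + 16*(6 + 74)) = 1/(64 + 16*80) = 1/(64 + 1280) = 1/1344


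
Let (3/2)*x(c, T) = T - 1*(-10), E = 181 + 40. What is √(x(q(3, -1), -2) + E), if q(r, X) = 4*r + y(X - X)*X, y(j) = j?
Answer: √2037/3 ≈ 15.044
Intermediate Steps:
E = 221
q(r, X) = 4*r (q(r, X) = 4*r + (X - X)*X = 4*r + 0*X = 4*r + 0 = 4*r)
x(c, T) = 20/3 + 2*T/3 (x(c, T) = 2*(T - 1*(-10))/3 = 2*(T + 10)/3 = 2*(10 + T)/3 = 20/3 + 2*T/3)
√(x(q(3, -1), -2) + E) = √((20/3 + (⅔)*(-2)) + 221) = √((20/3 - 4/3) + 221) = √(16/3 + 221) = √(679/3) = √2037/3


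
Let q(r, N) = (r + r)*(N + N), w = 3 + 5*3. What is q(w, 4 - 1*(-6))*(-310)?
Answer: -223200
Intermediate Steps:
w = 18 (w = 3 + 15 = 18)
q(r, N) = 4*N*r (q(r, N) = (2*r)*(2*N) = 4*N*r)
q(w, 4 - 1*(-6))*(-310) = (4*(4 - 1*(-6))*18)*(-310) = (4*(4 + 6)*18)*(-310) = (4*10*18)*(-310) = 720*(-310) = -223200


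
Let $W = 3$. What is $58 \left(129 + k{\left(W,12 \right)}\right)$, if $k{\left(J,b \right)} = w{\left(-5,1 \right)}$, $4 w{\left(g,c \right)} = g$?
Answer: $\frac{14819}{2} \approx 7409.5$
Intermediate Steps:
$w{\left(g,c \right)} = \frac{g}{4}$
$k{\left(J,b \right)} = - \frac{5}{4}$ ($k{\left(J,b \right)} = \frac{1}{4} \left(-5\right) = - \frac{5}{4}$)
$58 \left(129 + k{\left(W,12 \right)}\right) = 58 \left(129 - \frac{5}{4}\right) = 58 \cdot \frac{511}{4} = \frac{14819}{2}$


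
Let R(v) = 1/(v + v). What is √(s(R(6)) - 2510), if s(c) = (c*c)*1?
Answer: I*√361439/12 ≈ 50.1*I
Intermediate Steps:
R(v) = 1/(2*v)
s(c) = c² (s(c) = c²*1 = c²)
√(s(R(6)) - 2510) = √(((½)/6)² - 2510) = √(((½)*(⅙))² - 2510) = √((1/12)² - 2510) = √(1/144 - 2510) = √(-361439/144) = I*√361439/12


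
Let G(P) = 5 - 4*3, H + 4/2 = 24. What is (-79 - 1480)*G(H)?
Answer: 10913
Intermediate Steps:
H = 22 (H = -2 + 24 = 22)
G(P) = -7 (G(P) = 5 - 12 = -7)
(-79 - 1480)*G(H) = (-79 - 1480)*(-7) = -1559*(-7) = 10913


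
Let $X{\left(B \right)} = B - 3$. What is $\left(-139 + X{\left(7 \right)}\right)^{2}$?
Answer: $18225$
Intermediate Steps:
$X{\left(B \right)} = -3 + B$
$\left(-139 + X{\left(7 \right)}\right)^{2} = \left(-139 + \left(-3 + 7\right)\right)^{2} = \left(-139 + 4\right)^{2} = \left(-135\right)^{2} = 18225$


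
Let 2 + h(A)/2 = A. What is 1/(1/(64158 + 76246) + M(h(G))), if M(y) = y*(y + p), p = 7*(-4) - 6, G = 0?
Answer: 140404/21341409 ≈ 0.0065789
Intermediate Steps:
h(A) = -4 + 2*A
p = -34 (p = -28 - 6 = -34)
M(y) = y*(-34 + y) (M(y) = y*(y - 34) = y*(-34 + y))
1/(1/(64158 + 76246) + M(h(G))) = 1/(1/(64158 + 76246) + (-4 + 2*0)*(-34 + (-4 + 2*0))) = 1/(1/140404 + (-4 + 0)*(-34 + (-4 + 0))) = 1/(1/140404 - 4*(-34 - 4)) = 1/(1/140404 - 4*(-38)) = 1/(1/140404 + 152) = 1/(21341409/140404) = 140404/21341409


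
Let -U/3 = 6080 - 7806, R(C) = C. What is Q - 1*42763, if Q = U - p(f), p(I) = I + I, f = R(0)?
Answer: -37585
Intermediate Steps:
f = 0
p(I) = 2*I
U = 5178 (U = -3*(6080 - 7806) = -3*(-1726) = 5178)
Q = 5178 (Q = 5178 - 2*0 = 5178 - 1*0 = 5178 + 0 = 5178)
Q - 1*42763 = 5178 - 1*42763 = 5178 - 42763 = -37585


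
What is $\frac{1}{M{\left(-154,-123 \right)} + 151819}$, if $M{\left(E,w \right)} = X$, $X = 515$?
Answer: $\frac{1}{152334} \approx 6.5645 \cdot 10^{-6}$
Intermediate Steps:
$M{\left(E,w \right)} = 515$
$\frac{1}{M{\left(-154,-123 \right)} + 151819} = \frac{1}{515 + 151819} = \frac{1}{152334}$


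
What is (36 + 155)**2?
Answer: 36481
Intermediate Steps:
(36 + 155)**2 = 191**2 = 36481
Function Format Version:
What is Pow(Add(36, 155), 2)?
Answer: 36481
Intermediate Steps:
Pow(Add(36, 155), 2) = Pow(191, 2) = 36481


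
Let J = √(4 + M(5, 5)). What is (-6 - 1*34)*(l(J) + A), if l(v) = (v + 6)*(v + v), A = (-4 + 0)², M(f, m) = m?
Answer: -2800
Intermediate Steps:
J = 3 (J = √(4 + 5) = √9 = 3)
A = 16 (A = (-4)² = 16)
l(v) = 2*v*(6 + v) (l(v) = (6 + v)*(2*v) = 2*v*(6 + v))
(-6 - 1*34)*(l(J) + A) = (-6 - 1*34)*(2*3*(6 + 3) + 16) = (-6 - 34)*(2*3*9 + 16) = -40*(54 + 16) = -40*70 = -2800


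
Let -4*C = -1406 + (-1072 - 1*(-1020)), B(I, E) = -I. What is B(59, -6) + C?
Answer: 611/2 ≈ 305.50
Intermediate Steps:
C = 729/2 (C = -(-1406 + (-1072 - 1*(-1020)))/4 = -(-1406 + (-1072 + 1020))/4 = -(-1406 - 52)/4 = -¼*(-1458) = 729/2 ≈ 364.50)
B(59, -6) + C = -1*59 + 729/2 = -59 + 729/2 = 611/2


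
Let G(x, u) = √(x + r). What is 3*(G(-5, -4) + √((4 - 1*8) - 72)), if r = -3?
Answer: 6*I*(√2 + √19) ≈ 34.639*I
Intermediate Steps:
G(x, u) = √(-3 + x) (G(x, u) = √(x - 3) = √(-3 + x))
3*(G(-5, -4) + √((4 - 1*8) - 72)) = 3*(√(-3 - 5) + √((4 - 1*8) - 72)) = 3*(√(-8) + √((4 - 8) - 72)) = 3*(2*I*√2 + √(-4 - 72)) = 3*(2*I*√2 + √(-76)) = 3*(2*I*√2 + 2*I*√19) = 6*I*√2 + 6*I*√19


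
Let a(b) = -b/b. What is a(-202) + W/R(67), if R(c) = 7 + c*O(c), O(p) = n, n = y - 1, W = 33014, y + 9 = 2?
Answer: -33543/529 ≈ -63.408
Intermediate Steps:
y = -7 (y = -9 + 2 = -7)
n = -8 (n = -7 - 1 = -8)
a(b) = -1 (a(b) = -1*1 = -1)
O(p) = -8
R(c) = 7 - 8*c (R(c) = 7 + c*(-8) = 7 - 8*c)
a(-202) + W/R(67) = -1 + 33014/(7 - 8*67) = -1 + 33014/(7 - 536) = -1 + 33014/(-529) = -1 + 33014*(-1/529) = -1 - 33014/529 = -33543/529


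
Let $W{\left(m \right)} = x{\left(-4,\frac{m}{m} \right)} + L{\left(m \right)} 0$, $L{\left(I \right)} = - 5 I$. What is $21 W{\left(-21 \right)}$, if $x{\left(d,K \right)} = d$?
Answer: $-84$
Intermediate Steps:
$W{\left(m \right)} = -4$ ($W{\left(m \right)} = -4 + - 5 m 0 = -4 + 0 = -4$)
$21 W{\left(-21 \right)} = 21 \left(-4\right) = -84$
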